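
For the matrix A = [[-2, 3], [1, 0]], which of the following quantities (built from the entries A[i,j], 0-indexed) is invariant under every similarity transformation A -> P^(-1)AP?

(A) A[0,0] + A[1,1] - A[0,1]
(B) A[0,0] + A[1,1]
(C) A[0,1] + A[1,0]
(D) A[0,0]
B

A[0,0] + A[1,1] is the trace of A. By the cyclic property of the trace, tr(P^(-1)AP) = tr(APP^(-1)) = tr(A), so it is the same for every matrix similar to A.

The other combinations are not similarity invariants. For example, take P = [[1, -1], [0, 1]] (det P = 1), so P^(-1) = [[1, 1], [0, 1]] and
B = P^(-1)AP = [[-1, 4], [1, -1]].
Evaluating each option on A and on B:
(A) A[0,0] + A[1,1] - A[0,1]: -5 for A, -6 for B -> changes
(B) A[0,0] + A[1,1]: -2 for A, -2 for B -> unchanged
(C) A[0,1] + A[1,0]: 4 for A, 5 for B -> changes
(D) A[0,0]: -2 for A, -1 for B -> changes

Only (B) A[0,0] + A[1,1] = -2 survives (and it does so for every P, not just this one), so it is the invariant.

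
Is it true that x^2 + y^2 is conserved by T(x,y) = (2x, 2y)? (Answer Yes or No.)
No

Substitute T(x,y) = (2x, 2y) into the expression and compare with the original.

Original: x^2 + y^2
After applying T: (2x)^2 + (2y)^2 = 4x^2 + 4y^2

This differs from the original x^2 + y^2 (difference: 3x^2 + 3y^2), so the expression is NOT invariant.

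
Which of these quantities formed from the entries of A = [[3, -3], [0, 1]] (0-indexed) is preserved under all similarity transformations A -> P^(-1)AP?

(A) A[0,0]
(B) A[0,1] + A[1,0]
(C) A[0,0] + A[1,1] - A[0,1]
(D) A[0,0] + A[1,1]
D

A[0,0] + A[1,1] is the trace of A. By the cyclic property of the trace, tr(P^(-1)AP) = tr(APP^(-1)) = tr(A), so it is the same for every matrix similar to A.

The other combinations are not similarity invariants. For example, take P = [[1, 1], [1, 2]] (det P = 1), so P^(-1) = [[2, -1], [-1, 1]] and
B = P^(-1)AP = [[-1, -8], [1, 5]].
Evaluating each option on A and on B:
(A) A[0,0]: 3 for A, -1 for B -> changes
(B) A[0,1] + A[1,0]: -3 for A, -7 for B -> changes
(C) A[0,0] + A[1,1] - A[0,1]: 7 for A, 12 for B -> changes
(D) A[0,0] + A[1,1]: 4 for A, 4 for B -> unchanged

Only (D) A[0,0] + A[1,1] = 4 survives (and it does so for every P, not just this one), so it is the invariant.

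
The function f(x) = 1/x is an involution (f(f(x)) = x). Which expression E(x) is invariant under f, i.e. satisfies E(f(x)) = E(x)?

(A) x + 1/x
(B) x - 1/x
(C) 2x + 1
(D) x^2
A

Replace x by f(x) = 1/x in each option and simplify. As a quick numerical cross-check, also compare E(3) with E(f(3)) = E(1/3).

(A) x + 1/x  ->  (1/x) + 1/(1/x), which simplifies back to x + 1/x; check: E(3) = 10/3, E(1/3) = 10/3.   [invariant]
(B) x - 1/x  ->  (1/x) - 1/(1/x) = -x + 1/x; check: E(3) = 8/3 but E(1/3) = -8/3.   [not invariant]
(C) 2x + 1  ->  2(1/x) + 1 = (x + 2)/x; check: E(3) = 7 but E(1/3) = 5/3.   [not invariant]
(D) x^2  ->  (1/x)^2 = x^(-2); check: E(3) = 9 but E(1/3) = 1/9.   [not invariant]

Only (A) is unchanged. E is symmetric under swapping x with f(x) = 1/x, which is exactly what an involution does.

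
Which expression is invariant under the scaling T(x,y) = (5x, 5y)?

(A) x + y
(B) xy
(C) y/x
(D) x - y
C

Under the uniform scaling T(x,y) = (5x, 5y):
Substitute the transformed coordinates into each option and compare with the original:
(A) x + y  ->  (5x) + (5y) = 5x + 5y   [differs from x + y: not invariant]
(B) xy  ->  (5x)(5y) = 25xy   [differs from xy: not invariant]
(C) y/x  ->  (5y)/(5x) = y/x   [equals y/x: invariant]
(D) x - y  ->  (5x) - (5y) = 5x - 5y   [differs from x - y: not invariant]

Only option (C), y/x, is unchanged by the transformation.
The common factor 5 cancels in a ratio of coordinates, while sums, products and sums of squares pick up factors of 5 or 25.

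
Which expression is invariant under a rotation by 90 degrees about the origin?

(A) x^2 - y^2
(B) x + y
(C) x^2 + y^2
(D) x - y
C

A rotation by 90 degrees sends (x, y) to (-y, x).
Substitute the transformed coordinates into each option and compare with the original:
(A) x^2 - y^2  ->  (-y)^2 - (x)^2 = -x^2 + y^2   [differs from x^2 - y^2: not invariant]
(B) x + y  ->  (-y) + (x) = x - y   [differs from x + y: not invariant]
(C) x^2 + y^2  ->  (-y)^2 + (x)^2 = x^2 + y^2   [equals x^2 + y^2: invariant]
(D) x - y  ->  (-y) - (x) = -x - y   [differs from x - y: not invariant]

Only option (C), x^2 + y^2, is unchanged by the transformation.
Geometrically, x^2 + y^2 is the squared distance from the origin, which every rotation about the origin preserves.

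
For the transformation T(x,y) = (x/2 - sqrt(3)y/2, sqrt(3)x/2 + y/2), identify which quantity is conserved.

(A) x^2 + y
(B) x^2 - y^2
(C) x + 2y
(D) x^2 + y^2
D

An expression E(x,y) is invariant under T if E(T(x,y)) = E(x,y). Here T(x,y) = (x/2 - sqrt(3)y/2, sqrt(3)x/2 + y/2).
Substitute the transformed coordinates into each option and compare with the original:
(A) x^2 + y  ->  (x/2 - sqrt(3)y/2)^2 + (sqrt(3)x/2 + y/2) = x^2/4 - sqrt(3)xy/2 + sqrt(3)x/2 + 3y^2/4 + y/2   [differs from x^2 + y: not invariant]
(B) x^2 - y^2  ->  (x/2 - sqrt(3)y/2)^2 - (sqrt(3)x/2 + y/2)^2 = -x^2/2 - sqrt(3)xy + y^2/2   [differs from x^2 - y^2: not invariant]
(C) x + 2y  ->  (x/2 - sqrt(3)y/2) + 2(sqrt(3)x/2 + y/2) = x/2 + sqrt(3)x - sqrt(3)y/2 + y   [differs from x + 2y: not invariant]
(D) x^2 + y^2  ->  (x/2 - sqrt(3)y/2)^2 + (sqrt(3)x/2 + y/2)^2 = x^2 + y^2   [equals x^2 + y^2: invariant]

Only option (D), x^2 + y^2, is unchanged by the transformation.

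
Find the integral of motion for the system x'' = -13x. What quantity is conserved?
E = (x')^2 + 13x^2

Multiply the equation by x':
x' * x'' = -13x * x'
The left side is d/dt[(x')^2/2] and the right side is d/dt[-13x^2/2], so
d/dt[(x')^2/2 + 13x^2/2] = 0, i.e. (x')^2/2 + 13x^2/2 = constant.
Multiplying by 2, the integral of motion is E = (x')^2 + 13x^2.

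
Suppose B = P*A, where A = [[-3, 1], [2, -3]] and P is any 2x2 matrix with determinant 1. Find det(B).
7

By the multiplicative property of determinants, det(B) = det(P*A) = det(P) * det(A) = det(A),
so the determinant is invariant under multiplication by any determinant-1 matrix; we just need det(A).

det(A) = (-3)(-3) - (1)(2) = 9 - 2 = 7

Therefore det(B) = 1 * 7 = 7.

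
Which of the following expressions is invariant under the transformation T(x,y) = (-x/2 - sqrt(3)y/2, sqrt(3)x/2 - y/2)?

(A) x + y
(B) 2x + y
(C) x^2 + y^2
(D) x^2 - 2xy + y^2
C

An expression E(x,y) is invariant under T if E(T(x,y)) = E(x,y). Here T(x,y) = (-x/2 - sqrt(3)y/2, sqrt(3)x/2 - y/2).
Substitute the transformed coordinates into each option and compare with the original:
(A) x + y  ->  (-x/2 - sqrt(3)y/2) + (sqrt(3)x/2 - y/2) = -x/2 + sqrt(3)x/2 - sqrt(3)y/2 - y/2   [differs from x + y: not invariant]
(B) 2x + y  ->  2(-x/2 - sqrt(3)y/2) + (sqrt(3)x/2 - y/2) = -x + sqrt(3)x/2 - sqrt(3)y - y/2   [differs from 2x + y: not invariant]
(C) x^2 + y^2  ->  (-x/2 - sqrt(3)y/2)^2 + (sqrt(3)x/2 - y/2)^2 = x^2 + y^2   [equals x^2 + y^2: invariant]
(D) x^2 - 2xy + y^2  ->  (-x/2 - sqrt(3)y/2)^2 - 2(-x/2 - sqrt(3)y/2)(sqrt(3)x/2 - y/2) + (sqrt(3)x/2 - y/2)^2 = sqrt(3)x^2/2 + x^2 + xy - sqrt(3)y^2/2 + y^2   [differs from x^2 - 2xy + y^2: not invariant]

Only option (C), x^2 + y^2, is unchanged by the transformation.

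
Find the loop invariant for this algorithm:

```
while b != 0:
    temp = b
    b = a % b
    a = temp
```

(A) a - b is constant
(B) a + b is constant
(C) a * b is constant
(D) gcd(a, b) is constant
D

A loop invariant must hold before the first iteration and be re-established by every execution of the body.

(D) gcd(a, b) is constant: One iteration replaces (a, b) by (b, a mod b). Since a mod b = a - q*b for an integer q, any common divisor of a and b divides b and a mod b, and conversely; hence gcd(b, a mod b) = gcd(a, b). For instance (22, 5) -> (5, 2) keeps gcd = 1. At exit b = 0 and a = gcd of the original inputs.

The other options fail:
(A) a - b is constant: e.g. (a, b) = (22, 5) -> (5, 2): the difference goes from 17 to 3.
(B) a + b is constant: e.g. (a, b) = (22, 5) -> (5, 2): the sum goes from 27 to 7.
(C) a * b is constant: e.g. (a, b) = (22, 5) -> (5, 2): the product goes from 110 to 10.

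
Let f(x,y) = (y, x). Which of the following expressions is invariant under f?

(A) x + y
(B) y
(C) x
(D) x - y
A

For f(x,y) = (y, x):
After applying f: x' = y, y' = x. So x' + y' = y + x = x + y.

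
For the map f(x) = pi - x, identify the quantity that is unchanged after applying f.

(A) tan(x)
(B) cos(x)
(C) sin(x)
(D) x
C

For f(x) = pi - x:
sin(pi - x) = sin(x), so sine is invariant under this transformation.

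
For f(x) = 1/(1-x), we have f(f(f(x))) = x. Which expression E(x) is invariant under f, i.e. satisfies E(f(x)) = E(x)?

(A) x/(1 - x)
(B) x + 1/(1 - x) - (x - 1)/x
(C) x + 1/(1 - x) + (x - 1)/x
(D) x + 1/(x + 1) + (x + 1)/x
C

Replace x by f(x) = 1/(1 - x) in each option and simplify. As a quick numerical cross-check, also compare E(3) with E(f(3)) = E(-1/2).

(A) x/(1 - x)  ->  (1/(1 - x))/(1 - (1/(1 - x))) = -1/x; check: E(3) = -3/2 but E(-1/2) = -1/3.   [not invariant]
(B) x + 1/(1 - x) - (x - 1)/x  ->  (1/(1 - x)) + 1/(1 - (1/(1 - x))) - ((1/(1 - x)) - 1)/(1/(1 - x)) = (x^2(1 - x) - x + (x - 1)^2)/(x(x - 1)); check: E(3) = 11/6 but E(-1/2) = -17/6.   [not invariant]
(C) x + 1/(1 - x) + (x - 1)/x  ->  (1/(1 - x)) + 1/(1 - (1/(1 - x))) + ((1/(1 - x)) - 1)/(1/(1 - x)), which simplifies back to x + 1/(1 - x) + (x - 1)/x; check: E(3) = 19/6, E(-1/2) = 19/6.   [invariant]
(D) x + 1/(x + 1) + (x + 1)/x  ->  (1/(1 - x)) + 1/((1/(1 - x)) + 1) + ((1/(1 - x)) + 1)/(1/(1 - x)) = (-x^3 + 6x^2 - 11x + 7)/(x^2 - 3x + 2); check: E(3) = 55/12 but E(-1/2) = 1/2.   [not invariant]

Only (C) is unchanged. Indeed f(f(x)) = 1/(1 - 1/(1-x)) = (1-x)/(-x) = (x-1)/x, so E(x) = x + f(x) + f(f(x)) is the sum over the whole 3-cycle; applying f just permutes the three terms cyclically (x -> f(x) -> f(f(x)) -> x), leaving the sum unchanged.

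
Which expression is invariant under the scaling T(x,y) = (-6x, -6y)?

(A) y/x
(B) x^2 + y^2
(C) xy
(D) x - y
A

Under the uniform scaling T(x,y) = (-6x, -6y):
Substitute the transformed coordinates into each option and compare with the original:
(A) y/x  ->  (-6y)/(-6x) = y/x   [equals y/x: invariant]
(B) x^2 + y^2  ->  (-6x)^2 + (-6y)^2 = 36x^2 + 36y^2   [differs from x^2 + y^2: not invariant]
(C) xy  ->  (-6x)(-6y) = 36xy   [differs from xy: not invariant]
(D) x - y  ->  (-6x) - (-6y) = -6x + 6y   [differs from x - y: not invariant]

Only option (A), y/x, is unchanged by the transformation.
The common factor -6 cancels in a ratio of coordinates, while sums, products and sums of squares pick up factors of -6 or 36.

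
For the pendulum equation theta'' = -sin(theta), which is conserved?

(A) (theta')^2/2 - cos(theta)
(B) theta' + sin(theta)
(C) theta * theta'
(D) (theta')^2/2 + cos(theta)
A

A first integral I satisfies dI/dt = 0 along every solution. Differentiate each option and use the equation of motion:
(A) d/dt[(theta')^2/2 - cos(theta)] = theta' theta'' + sin(theta) theta' = theta'(-sin(theta)) + theta' sin(theta) = 0
(B) d/dt[theta' + sin(theta)] = theta'' + cos(theta) theta' = -sin(theta) + theta' cos(theta), not identically 0
(C) d/dt[theta * theta'] = (theta')^2 + theta theta'' = (theta')^2 - theta sin(theta), not identically 0
(D) d/dt[(theta')^2/2 + cos(theta)] = theta' theta'' - sin(theta) theta' = -2 theta' sin(theta), not identically 0

Only (A) has zero time-derivative. This is the total energy: kinetic (theta')^2/2 plus potential -cos(theta).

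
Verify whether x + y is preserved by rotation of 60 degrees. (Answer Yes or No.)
No

Applying rotation by 60 degrees: x' = x*cos(60 degrees) - y*sin(60 degrees) = x/2 - sqrt(3)y/2, y' = x*sin(60 degrees) + y*cos(60 degrees) = sqrt(3)x/2 + y/2

Substituting into x + y:
(x/2 - sqrt(3)y/2) + (sqrt(3)x/2 + y/2)
= x/2 + sqrt(3)x/2 - sqrt(3)y/2 + y/2

This differs from the original expression x + y, so it is NOT invariant.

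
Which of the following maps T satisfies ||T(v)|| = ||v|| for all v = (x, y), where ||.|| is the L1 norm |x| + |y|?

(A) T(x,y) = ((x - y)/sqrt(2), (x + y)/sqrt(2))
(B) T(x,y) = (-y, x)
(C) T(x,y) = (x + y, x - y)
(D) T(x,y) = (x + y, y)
B

A transformation preserves a norm if ||T(v)|| = ||v|| for every v; a single vector where the norm changes rules an option out.

(A) T(x,y) = ((x - y)/sqrt(2), (x + y)/sqrt(2)): v = (1, 0) has norm |1| + |0| = 1, but T(v) = (sqrt(2)/2, sqrt(2)/2) has norm sqrt(2) -- not preserved.
(B) T(x,y) = (-y, x): preserves the norm -- it only permutes the coordinates and/or flips signs, which leaves |x| + |y| unchanged.
(C) T(x,y) = (x + y, x - y): v = (1, 0) has norm |1| + |0| = 1, but T(v) = (1, 1) has norm 2 -- not preserved.
(D) T(x,y) = (x + y, y): v = (0, 1) has norm |0| + |1| = 1, but T(v) = (1, 1) has norm 2 -- not preserved.

Therefore the answer is (B).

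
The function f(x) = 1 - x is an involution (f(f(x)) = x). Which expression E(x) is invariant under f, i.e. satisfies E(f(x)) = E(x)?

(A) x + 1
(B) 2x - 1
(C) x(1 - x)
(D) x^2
C

Replace x by f(x) = 1 - x in each option and simplify. As a quick numerical cross-check, also compare E(3) with E(f(3)) = E(-2).

(A) x + 1  ->  (1 - x) + 1 = 2 - x; check: E(3) = 4 but E(-2) = -1.   [not invariant]
(B) 2x - 1  ->  2(1 - x) - 1 = 1 - 2x; check: E(3) = 5 but E(-2) = -5.   [not invariant]
(C) x(1 - x)  ->  (1 - x)(1 - (1 - x)), which simplifies back to x(1 - x); check: E(3) = -6, E(-2) = -6.   [invariant]
(D) x^2  ->  (1 - x)^2 = (x - 1)^2; check: E(3) = 9 but E(-2) = 4.   [not invariant]

Only (C) is unchanged. E is symmetric under swapping x with f(x) = 1 - x, which is exactly what an involution does.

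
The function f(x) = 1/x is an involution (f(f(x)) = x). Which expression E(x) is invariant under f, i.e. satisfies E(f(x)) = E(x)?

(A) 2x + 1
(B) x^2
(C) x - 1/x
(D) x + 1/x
D

Replace x by f(x) = 1/x in each option and simplify. As a quick numerical cross-check, also compare E(4) with E(f(4)) = E(1/4).

(A) 2x + 1  ->  2(1/x) + 1 = (x + 2)/x; check: E(4) = 9 but E(1/4) = 3/2.   [not invariant]
(B) x^2  ->  (1/x)^2 = x^(-2); check: E(4) = 16 but E(1/4) = 1/16.   [not invariant]
(C) x - 1/x  ->  (1/x) - 1/(1/x) = -x + 1/x; check: E(4) = 15/4 but E(1/4) = -15/4.   [not invariant]
(D) x + 1/x  ->  (1/x) + 1/(1/x), which simplifies back to x + 1/x; check: E(4) = 17/4, E(1/4) = 17/4.   [invariant]

Only (D) is unchanged. E is symmetric under swapping x with f(x) = 1/x, which is exactly what an involution does.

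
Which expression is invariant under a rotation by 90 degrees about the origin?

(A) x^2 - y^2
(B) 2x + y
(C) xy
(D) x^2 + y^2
D

A rotation by 90 degrees sends (x, y) to (-y, x).
Substitute the transformed coordinates into each option and compare with the original:
(A) x^2 - y^2  ->  (-y)^2 - (x)^2 = -x^2 + y^2   [differs from x^2 - y^2: not invariant]
(B) 2x + y  ->  2(-y) + (x) = x - 2y   [differs from 2x + y: not invariant]
(C) xy  ->  (-y)(x) = -xy   [differs from xy: not invariant]
(D) x^2 + y^2  ->  (-y)^2 + (x)^2 = x^2 + y^2   [equals x^2 + y^2: invariant]

Only option (D), x^2 + y^2, is unchanged by the transformation.
Geometrically, x^2 + y^2 is the squared distance from the origin, which every rotation about the origin preserves.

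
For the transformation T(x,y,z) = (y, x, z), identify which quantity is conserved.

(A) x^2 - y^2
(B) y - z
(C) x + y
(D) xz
C

Apply T(x,y,z) = (y, x, z) to each option, i.e. replace (x, y, z) by the transformed coordinates.
Substitute the transformed coordinates into each option and compare with the original:
(A) x^2 - y^2  ->  (y)^2 - (x)^2 = -x^2 + y^2   [differs from x^2 - y^2: not invariant]
(B) y - z  ->  (x) - (z) = x - z   [differs from y - z: not invariant]
(C) x + y  ->  (y) + (x) = x + y   [equals x + y: invariant]
(D) xz  ->  (y)(z) = yz   [differs from xz: not invariant]

Only option (C), x + y, is unchanged by the transformation.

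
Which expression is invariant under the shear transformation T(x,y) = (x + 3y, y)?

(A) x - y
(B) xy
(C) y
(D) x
C

Under the shear T(x,y) = (x + 3y, y):
Substitute the transformed coordinates into each option and compare with the original:
(A) x - y  ->  (x + 3y) - (y) = x + 2y   [differs from x - y: not invariant]
(B) xy  ->  (x + 3y)(y) = xy + 3y^2   [differs from xy: not invariant]
(C) y  ->  (y) = y   [equals y: invariant]
(D) x  ->  (x + 3y) = x + 3y   [differs from x: not invariant]

Only option (C), y, is unchanged by the transformation.
A horizontal shear moves points parallel to the x-axis, so the y-coordinate (and any function of y alone) is unchanged.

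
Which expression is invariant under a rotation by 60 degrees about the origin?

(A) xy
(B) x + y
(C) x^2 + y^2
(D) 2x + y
C

A rotation by 60 degrees sends (x, y) to (x/2 - sqrt(3)y/2, sqrt(3)x/2 + y/2).
Substitute the transformed coordinates into each option and compare with the original:
(A) xy  ->  (x/2 - sqrt(3)y/2)(sqrt(3)x/2 + y/2) = sqrt(3)x^2/4 - xy/2 - sqrt(3)y^2/4   [differs from xy: not invariant]
(B) x + y  ->  (x/2 - sqrt(3)y/2) + (sqrt(3)x/2 + y/2) = x/2 + sqrt(3)x/2 - sqrt(3)y/2 + y/2   [differs from x + y: not invariant]
(C) x^2 + y^2  ->  (x/2 - sqrt(3)y/2)^2 + (sqrt(3)x/2 + y/2)^2 = x^2 + y^2   [equals x^2 + y^2: invariant]
(D) 2x + y  ->  2(x/2 - sqrt(3)y/2) + (sqrt(3)x/2 + y/2) = sqrt(3)x/2 + x - sqrt(3)y + y/2   [differs from 2x + y: not invariant]

Only option (C), x^2 + y^2, is unchanged by the transformation.
Geometrically, x^2 + y^2 is the squared distance from the origin, which every rotation about the origin preserves.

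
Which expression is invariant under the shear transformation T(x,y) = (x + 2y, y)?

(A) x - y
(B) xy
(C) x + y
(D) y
D

Under the shear T(x,y) = (x + 2y, y):
Substitute the transformed coordinates into each option and compare with the original:
(A) x - y  ->  (x + 2y) - (y) = x + y   [differs from x - y: not invariant]
(B) xy  ->  (x + 2y)(y) = xy + 2y^2   [differs from xy: not invariant]
(C) x + y  ->  (x + 2y) + (y) = x + 3y   [differs from x + y: not invariant]
(D) y  ->  (y) = y   [equals y: invariant]

Only option (D), y, is unchanged by the transformation.
A horizontal shear moves points parallel to the x-axis, so the y-coordinate (and any function of y alone) is unchanged.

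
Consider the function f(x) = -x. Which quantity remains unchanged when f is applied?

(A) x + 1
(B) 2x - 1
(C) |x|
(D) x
C

For f(x) = -x:
Applying f replaces x by -x. Since |-x| = |x|, the absolute value is unchanged by f, whereas x -> -x, 2x - 1 -> -2x - 1 and x + 1 -> -x + 1 all change.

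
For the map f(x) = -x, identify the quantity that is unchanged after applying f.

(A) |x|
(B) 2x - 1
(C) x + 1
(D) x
A

For f(x) = -x:
Applying f replaces x by -x. Since |-x| = |x|, the absolute value is unchanged by f, whereas x -> -x, 2x - 1 -> -2x - 1 and x + 1 -> -x + 1 all change.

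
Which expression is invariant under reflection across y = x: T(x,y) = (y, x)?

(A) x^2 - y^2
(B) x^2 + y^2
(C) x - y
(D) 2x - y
B

The map is reflection across y = x: T(x,y) = (y, x).
Substitute the transformed coordinates into each option and compare with the original:
(A) x^2 - y^2  ->  (y)^2 - (x)^2 = -x^2 + y^2   [differs from x^2 - y^2: not invariant]
(B) x^2 + y^2  ->  (y)^2 + (x)^2 = x^2 + y^2   [equals x^2 + y^2: invariant]
(C) x - y  ->  (y) - (x) = -x + y   [differs from x - y: not invariant]
(D) 2x - y  ->  2(y) - (x) = -x + 2y   [differs from 2x - y: not invariant]

Only option (B), x^2 + y^2, is unchanged by the transformation.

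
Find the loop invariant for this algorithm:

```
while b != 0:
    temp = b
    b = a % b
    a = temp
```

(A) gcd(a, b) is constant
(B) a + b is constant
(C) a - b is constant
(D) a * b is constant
A

A loop invariant must hold before the first iteration and be re-established by every execution of the body.

(A) gcd(a, b) is constant: One iteration replaces (a, b) by (b, a mod b). Since a mod b = a - q*b for an integer q, any common divisor of a and b divides b and a mod b, and conversely; hence gcd(b, a mod b) = gcd(a, b). For instance (27, 10) -> (10, 7) keeps gcd = 1. At exit b = 0 and a = gcd of the original inputs.

The other options fail:
(B) a + b is constant: e.g. (a, b) = (27, 10) -> (10, 7): the sum goes from 37 to 17.
(C) a - b is constant: e.g. (a, b) = (27, 10) -> (10, 7): the difference goes from 17 to 3.
(D) a * b is constant: e.g. (a, b) = (27, 10) -> (10, 7): the product goes from 270 to 70.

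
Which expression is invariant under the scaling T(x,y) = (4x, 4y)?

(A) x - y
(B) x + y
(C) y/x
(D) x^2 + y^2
C

Under the uniform scaling T(x,y) = (4x, 4y):
Substitute the transformed coordinates into each option and compare with the original:
(A) x - y  ->  (4x) - (4y) = 4x - 4y   [differs from x - y: not invariant]
(B) x + y  ->  (4x) + (4y) = 4x + 4y   [differs from x + y: not invariant]
(C) y/x  ->  (4y)/(4x) = y/x   [equals y/x: invariant]
(D) x^2 + y^2  ->  (4x)^2 + (4y)^2 = 16x^2 + 16y^2   [differs from x^2 + y^2: not invariant]

Only option (C), y/x, is unchanged by the transformation.
The common factor 4 cancels in a ratio of coordinates, while sums, products and sums of squares pick up factors of 4 or 16.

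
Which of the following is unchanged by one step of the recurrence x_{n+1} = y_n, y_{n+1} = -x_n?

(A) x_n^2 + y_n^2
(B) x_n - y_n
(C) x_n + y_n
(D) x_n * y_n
A

For the recurrence x_{n+1} = y_n, y_{n+1} = -x_n:

x_{n+1}^2 + y_{n+1}^2 = y_n^2 + (-x_n)^2 = x_n^2 + y_n^2
The sum of squares is conserved (like energy in a harmonic oscillator).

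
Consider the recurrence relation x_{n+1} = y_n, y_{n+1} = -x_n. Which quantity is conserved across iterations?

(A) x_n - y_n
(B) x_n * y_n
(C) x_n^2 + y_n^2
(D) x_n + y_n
C

For the recurrence x_{n+1} = y_n, y_{n+1} = -x_n:

x_{n+1}^2 + y_{n+1}^2 = y_n^2 + (-x_n)^2 = x_n^2 + y_n^2
The sum of squares is conserved (like energy in a harmonic oscillator).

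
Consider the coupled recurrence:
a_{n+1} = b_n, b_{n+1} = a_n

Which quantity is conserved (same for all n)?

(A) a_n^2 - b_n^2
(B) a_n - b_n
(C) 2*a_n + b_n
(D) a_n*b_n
D

Replace a_n by a_{n+1} = b_n and b_n by b_{n+1} = a_n in each option and simplify:
(A) a_n^2 - b_n^2  ->  (b_n)^2 - (a_n)^2 = -a_n^2 + b_n^2   [not conserved]
(B) a_n - b_n  ->  (b_n) - (a_n) = -a_n + b_n   [not conserved]
(C) 2*a_n + b_n  ->  2*(b_n) + (a_n) = a_n + 2*b_n   [not conserved]
(D) a_n*b_n  ->  (b_n)*(a_n) = a_n*b_n   [conserved]

Only (D) a_n*b_n returns to itself after one step, so it is the conserved quantity.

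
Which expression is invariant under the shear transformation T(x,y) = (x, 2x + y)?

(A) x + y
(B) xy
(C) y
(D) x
D

Under the shear T(x,y) = (x, 2x + y):
Substitute the transformed coordinates into each option and compare with the original:
(A) x + y  ->  (x) + (2x + y) = 3x + y   [differs from x + y: not invariant]
(B) xy  ->  (x)(2x + y) = 2x^2 + xy   [differs from xy: not invariant]
(C) y  ->  (2x + y) = 2x + y   [differs from y: not invariant]
(D) x  ->  (x) = x   [equals x: invariant]

Only option (D), x, is unchanged by the transformation.
A vertical shear moves points parallel to the y-axis, so the x-coordinate (and any function of x alone) is unchanged.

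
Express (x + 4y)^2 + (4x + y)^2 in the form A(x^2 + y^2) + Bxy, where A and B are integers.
17(x^2 + y^2) + 16xy

Expanding: (x + 4y)^2 = x^2 + 8xy + 16y^2
(4x + y)^2 = 16x^2 + 8xy + y^2
Sum = (1+16)(x^2+y^2) + 16xy = 17(x^2 + y^2) + 16xy
This is symmetric in x and y.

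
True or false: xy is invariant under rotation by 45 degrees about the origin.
False

Applying rotation by 45 degrees: x' = x*cos(45 degrees) - y*sin(45 degrees) = sqrt(2)x/2 - sqrt(2)y/2, y' = x*sin(45 degrees) + y*cos(45 degrees) = sqrt(2)x/2 + sqrt(2)y/2

Substituting into xy:
(sqrt(2)x/2 - sqrt(2)y/2)(sqrt(2)x/2 + sqrt(2)y/2)
= x^2/2 - y^2/2

This differs from the original expression xy, so it is NOT invariant.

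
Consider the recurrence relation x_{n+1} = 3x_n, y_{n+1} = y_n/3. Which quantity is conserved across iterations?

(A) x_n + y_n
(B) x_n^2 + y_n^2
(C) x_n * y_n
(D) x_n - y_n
C

For the recurrence x_{n+1} = 3x_n, y_{n+1} = y_n/3:

x_{n+1} * y_{n+1} = (3x_n) * (y_n/3) = x_n * y_n
The product is conserved.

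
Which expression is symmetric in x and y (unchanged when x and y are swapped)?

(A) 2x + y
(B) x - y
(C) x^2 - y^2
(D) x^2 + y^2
D

A symmetric expression is unchanged when the variables are permuted; here the transformation to test is the swap (x, y) -> (y, x).
Substitute the transformed coordinates into each option and compare with the original:
(A) 2x + y  ->  2(y) + (x) = x + 2y   [differs from 2x + y: not invariant]
(B) x - y  ->  (y) - (x) = -x + y   [differs from x - y: not invariant]
(C) x^2 - y^2  ->  (y)^2 - (x)^2 = -x^2 + y^2   [differs from x^2 - y^2: not invariant]
(D) x^2 + y^2  ->  (y)^2 + (x)^2 = x^2 + y^2   [equals x^2 + y^2: invariant]

Only option (D), x^2 + y^2, is unchanged by the transformation.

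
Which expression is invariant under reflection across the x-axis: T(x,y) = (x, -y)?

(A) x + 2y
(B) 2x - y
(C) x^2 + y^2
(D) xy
C

The map is reflection across the x-axis: T(x,y) = (x, -y).
Substitute the transformed coordinates into each option and compare with the original:
(A) x + 2y  ->  (x) + 2(-y) = x - 2y   [differs from x + 2y: not invariant]
(B) 2x - y  ->  2(x) - (-y) = 2x + y   [differs from 2x - y: not invariant]
(C) x^2 + y^2  ->  (x)^2 + (-y)^2 = x^2 + y^2   [equals x^2 + y^2: invariant]
(D) xy  ->  (x)(-y) = -xy   [differs from xy: not invariant]

Only option (C), x^2 + y^2, is unchanged by the transformation.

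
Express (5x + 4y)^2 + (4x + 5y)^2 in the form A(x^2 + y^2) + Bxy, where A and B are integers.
41(x^2 + y^2) + 80xy

Expanding: (5x + 4y)^2 = 25x^2 + 40xy + 16y^2
(4x + 5y)^2 = 16x^2 + 40xy + 25y^2
Sum = (25+16)(x^2+y^2) + 80xy = 41(x^2 + y^2) + 80xy
This is symmetric in x and y.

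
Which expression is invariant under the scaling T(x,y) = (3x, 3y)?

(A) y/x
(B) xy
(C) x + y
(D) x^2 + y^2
A

Under the uniform scaling T(x,y) = (3x, 3y):
Substitute the transformed coordinates into each option and compare with the original:
(A) y/x  ->  (3y)/(3x) = y/x   [equals y/x: invariant]
(B) xy  ->  (3x)(3y) = 9xy   [differs from xy: not invariant]
(C) x + y  ->  (3x) + (3y) = 3x + 3y   [differs from x + y: not invariant]
(D) x^2 + y^2  ->  (3x)^2 + (3y)^2 = 9x^2 + 9y^2   [differs from x^2 + y^2: not invariant]

Only option (A), y/x, is unchanged by the transformation.
The common factor 3 cancels in a ratio of coordinates, while sums, products and sums of squares pick up factors of 3 or 9.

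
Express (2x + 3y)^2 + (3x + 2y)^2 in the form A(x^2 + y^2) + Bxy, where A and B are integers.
13(x^2 + y^2) + 24xy

Expanding: (2x + 3y)^2 = 4x^2 + 12xy + 9y^2
(3x + 2y)^2 = 9x^2 + 12xy + 4y^2
Sum = (4+9)(x^2+y^2) + 24xy = 13(x^2 + y^2) + 24xy
This is symmetric in x and y.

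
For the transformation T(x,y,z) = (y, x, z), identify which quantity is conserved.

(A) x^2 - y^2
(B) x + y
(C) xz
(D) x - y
B

Apply T(x,y,z) = (y, x, z) to each option, i.e. replace (x, y, z) by the transformed coordinates.
Substitute the transformed coordinates into each option and compare with the original:
(A) x^2 - y^2  ->  (y)^2 - (x)^2 = -x^2 + y^2   [differs from x^2 - y^2: not invariant]
(B) x + y  ->  (y) + (x) = x + y   [equals x + y: invariant]
(C) xz  ->  (y)(z) = yz   [differs from xz: not invariant]
(D) x - y  ->  (y) - (x) = -x + y   [differs from x - y: not invariant]

Only option (B), x + y, is unchanged by the transformation.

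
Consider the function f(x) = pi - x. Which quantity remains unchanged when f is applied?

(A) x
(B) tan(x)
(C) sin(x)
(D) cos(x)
C

For f(x) = pi - x:
sin(pi - x) = sin(x), so sine is invariant under this transformation.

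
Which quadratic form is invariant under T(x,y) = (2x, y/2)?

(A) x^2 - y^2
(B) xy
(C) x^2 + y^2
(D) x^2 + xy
B

T multiplies x by 2 and divides y by 2.
Substitute the transformed coordinates into each option and compare with the original:
(A) x^2 - y^2  ->  (2x)^2 - (y/2)^2 = 4x^2 - y^2/4   [differs from x^2 - y^2: not invariant]
(B) xy  ->  (2x)(y/2) = xy   [equals xy: invariant]
(C) x^2 + y^2  ->  (2x)^2 + (y/2)^2 = 4x^2 + y^2/4   [differs from x^2 + y^2: not invariant]
(D) x^2 + xy  ->  (2x)^2 + (2x)(y/2) = 4x^2 + xy   [differs from x^2 + xy: not invariant]

Only option (B), xy, is unchanged by the transformation.
The factors 2 and 1/2 cancel only in the pure product xy.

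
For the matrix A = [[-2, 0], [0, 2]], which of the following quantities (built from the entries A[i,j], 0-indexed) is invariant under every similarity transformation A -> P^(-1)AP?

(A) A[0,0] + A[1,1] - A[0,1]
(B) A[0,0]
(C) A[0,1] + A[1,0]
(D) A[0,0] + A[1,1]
D

A[0,0] + A[1,1] is the trace of A. By the cyclic property of the trace, tr(P^(-1)AP) = tr(APP^(-1)) = tr(A), so it is the same for every matrix similar to A.

The other combinations are not similarity invariants. For example, take P = [[2, 1], [1, 1]] (det P = 1), so P^(-1) = [[1, -1], [-1, 2]] and
B = P^(-1)AP = [[-6, -4], [8, 6]].
Evaluating each option on A and on B:
(A) A[0,0] + A[1,1] - A[0,1]: 0 for A, 4 for B -> changes
(B) A[0,0]: -2 for A, -6 for B -> changes
(C) A[0,1] + A[1,0]: 0 for A, 4 for B -> changes
(D) A[0,0] + A[1,1]: 0 for A, 0 for B -> unchanged

Only (D) A[0,0] + A[1,1] = 0 survives (and it does so for every P, not just this one), so it is the invariant.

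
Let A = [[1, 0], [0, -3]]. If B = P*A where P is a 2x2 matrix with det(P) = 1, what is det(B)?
-3

By the multiplicative property of determinants, det(B) = det(P*A) = det(P) * det(A) = det(A),
so the determinant is invariant under multiplication by any determinant-1 matrix; we just need det(A).

det(A) = (1)(-3) - (0)(0) = -3 - 0 = -3

Therefore det(B) = 1 * (-3) = -3.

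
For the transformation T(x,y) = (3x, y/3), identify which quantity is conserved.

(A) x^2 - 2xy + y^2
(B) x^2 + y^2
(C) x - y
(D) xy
D

An expression E(x,y) is invariant under T if E(T(x,y)) = E(x,y). Here T(x,y) = (3x, y/3).
Substitute the transformed coordinates into each option and compare with the original:
(A) x^2 - 2xy + y^2  ->  (3x)^2 - 2(3x)(y/3) + (y/3)^2 = 9x^2 - 2xy + y^2/9   [differs from x^2 - 2xy + y^2: not invariant]
(B) x^2 + y^2  ->  (3x)^2 + (y/3)^2 = 9x^2 + y^2/9   [differs from x^2 + y^2: not invariant]
(C) x - y  ->  (3x) - (y/3) = 3x - y/3   [differs from x - y: not invariant]
(D) xy  ->  (3x)(y/3) = xy   [equals xy: invariant]

Only option (D), xy, is unchanged by the transformation.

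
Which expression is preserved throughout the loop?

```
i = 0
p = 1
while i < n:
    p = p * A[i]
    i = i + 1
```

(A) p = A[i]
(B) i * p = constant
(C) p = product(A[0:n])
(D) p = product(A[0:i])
D

A loop invariant must hold before the first iteration and be re-established by every execution of the body.

(D) p = product(A[0:i]): Initially i = 0 and p = 1 = product of the empty slice A[0:0]. If p = product(A[0:i]) holds at the top of an iteration, the body sets p to product(A[0:i]) * A[i] = product(A[0:i+1]) and then i to i+1, so the property is restored. At exit i = n, giving p = product(A[0:n]).

The other options fail:
(A) p = A[i]: after the first iteration p = A[0] but i = 1; in general p is a product of several elements, not a single one.
(B) i * p = constant: initially i * p = 0, but after one iteration it is 1 * A[0], which is nonzero in general.
(C) p = product(A[0:n]): false before the loop (p = 1, not the full product) -- it only becomes true at exit.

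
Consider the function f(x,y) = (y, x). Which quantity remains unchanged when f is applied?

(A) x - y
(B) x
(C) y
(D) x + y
D

For f(x,y) = (y, x):
After applying f: x' = y, y' = x. So x' + y' = y + x = x + y.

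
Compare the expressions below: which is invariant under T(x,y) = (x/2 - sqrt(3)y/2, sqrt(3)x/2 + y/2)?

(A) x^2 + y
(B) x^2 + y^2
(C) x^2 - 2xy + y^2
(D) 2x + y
B

An expression E(x,y) is invariant under T if E(T(x,y)) = E(x,y). Here T(x,y) = (x/2 - sqrt(3)y/2, sqrt(3)x/2 + y/2).
Substitute the transformed coordinates into each option and compare with the original:
(A) x^2 + y  ->  (x/2 - sqrt(3)y/2)^2 + (sqrt(3)x/2 + y/2) = x^2/4 - sqrt(3)xy/2 + sqrt(3)x/2 + 3y^2/4 + y/2   [differs from x^2 + y: not invariant]
(B) x^2 + y^2  ->  (x/2 - sqrt(3)y/2)^2 + (sqrt(3)x/2 + y/2)^2 = x^2 + y^2   [equals x^2 + y^2: invariant]
(C) x^2 - 2xy + y^2  ->  (x/2 - sqrt(3)y/2)^2 - 2(x/2 - sqrt(3)y/2)(sqrt(3)x/2 + y/2) + (sqrt(3)x/2 + y/2)^2 = -sqrt(3)x^2/2 + x^2 + xy + sqrt(3)y^2/2 + y^2   [differs from x^2 - 2xy + y^2: not invariant]
(D) 2x + y  ->  2(x/2 - sqrt(3)y/2) + (sqrt(3)x/2 + y/2) = sqrt(3)x/2 + x - sqrt(3)y + y/2   [differs from 2x + y: not invariant]

Only option (B), x^2 + y^2, is unchanged by the transformation.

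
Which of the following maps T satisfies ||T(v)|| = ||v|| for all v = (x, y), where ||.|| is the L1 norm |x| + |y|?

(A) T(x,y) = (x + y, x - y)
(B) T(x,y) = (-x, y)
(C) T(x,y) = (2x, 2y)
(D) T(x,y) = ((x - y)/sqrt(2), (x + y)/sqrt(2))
B

A transformation preserves a norm if ||T(v)|| = ||v|| for every v; a single vector where the norm changes rules an option out.

(A) T(x,y) = (x + y, x - y): v = (1, 0) has norm |1| + |0| = 1, but T(v) = (1, 1) has norm 2 -- not preserved.
(B) T(x,y) = (-x, y): preserves the norm -- it only permutes the coordinates and/or flips signs, which leaves |x| + |y| unchanged.
(C) T(x,y) = (2x, 2y): v = (1, 0) has norm |1| + |0| = 1, but T(v) = (2, 0) has norm 2 -- not preserved.
(D) T(x,y) = ((x - y)/sqrt(2), (x + y)/sqrt(2)): v = (1, 0) has norm |1| + |0| = 1, but T(v) = (sqrt(2)/2, sqrt(2)/2) has norm sqrt(2) -- not preserved.

Therefore the answer is (B).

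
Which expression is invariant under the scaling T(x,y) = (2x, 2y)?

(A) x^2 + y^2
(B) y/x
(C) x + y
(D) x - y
B

Under the uniform scaling T(x,y) = (2x, 2y):
Substitute the transformed coordinates into each option and compare with the original:
(A) x^2 + y^2  ->  (2x)^2 + (2y)^2 = 4x^2 + 4y^2   [differs from x^2 + y^2: not invariant]
(B) y/x  ->  (2y)/(2x) = y/x   [equals y/x: invariant]
(C) x + y  ->  (2x) + (2y) = 2x + 2y   [differs from x + y: not invariant]
(D) x - y  ->  (2x) - (2y) = 2x - 2y   [differs from x - y: not invariant]

Only option (B), y/x, is unchanged by the transformation.
The common factor 2 cancels in a ratio of coordinates, while sums, products and sums of squares pick up factors of 2 or 4.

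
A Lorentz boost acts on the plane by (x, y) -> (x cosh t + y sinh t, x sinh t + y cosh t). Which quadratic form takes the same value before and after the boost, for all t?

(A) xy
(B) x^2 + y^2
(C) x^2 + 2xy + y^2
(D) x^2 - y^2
D

Write x' = x cosh t + y sinh t, y' = x sinh t + y cosh t and substitute into each option:
(A) xy: (x cosh t + y sinh t)(x sinh t + y cosh t) = xy(cosh^2 t + sinh^2 t) + (x^2 + y^2) sinh t cosh t = xy cosh 2t + (x^2 + y^2)(sinh 2t)/2   [not invariant for t != 0]
(B) x^2 + y^2: (x cosh t + y sinh t)^2 + (x sinh t + y cosh t)^2 = (x^2 + y^2)(cosh^2 t + sinh^2 t) + 4xy sinh t cosh t = (x^2 + y^2) cosh 2t + 2xy sinh 2t   [not invariant for t != 0]
(C) x^2 + 2xy + y^2: (x' + y')^2 with x' + y' = (x + y)(cosh t + sinh t) = (x + y)e^t, so it becomes (x + y)^2 e^(2t)   [not invariant for t != 0]
(D) x^2 - y^2: (x cosh t + y sinh t)^2 - (x sinh t + y cosh t)^2 = x^2(cosh^2 t - sinh^2 t) + 2xy(cosh t sinh t - sinh t cosh t) + y^2(sinh^2 t - cosh^2 t) = x^2 - y^2   [invariant, using cosh^2 t - sinh^2 t = 1]

Only (D) x^2 - y^2 is unchanged; it is the Minkowski form preserved by Lorentz boosts, just as x^2 + y^2 is preserved by ordinary rotations.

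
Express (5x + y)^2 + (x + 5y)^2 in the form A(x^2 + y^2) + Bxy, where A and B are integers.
26(x^2 + y^2) + 20xy

Expanding: (5x + y)^2 = 25x^2 + 10xy + y^2
(x + 5y)^2 = x^2 + 10xy + 25y^2
Sum = (25+1)(x^2+y^2) + 20xy = 26(x^2 + y^2) + 20xy
This is symmetric in x and y.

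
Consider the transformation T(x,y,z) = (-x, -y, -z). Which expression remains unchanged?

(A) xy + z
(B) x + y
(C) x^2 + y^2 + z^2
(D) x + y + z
C

Apply T(x,y,z) = (-x, -y, -z) to each option, i.e. replace (x, y, z) by the transformed coordinates.
Substitute the transformed coordinates into each option and compare with the original:
(A) xy + z  ->  (-x)(-y) + (-z) = xy - z   [differs from xy + z: not invariant]
(B) x + y  ->  (-x) + (-y) = -x - y   [differs from x + y: not invariant]
(C) x^2 + y^2 + z^2  ->  (-x)^2 + (-y)^2 + (-z)^2 = x^2 + y^2 + z^2   [equals x^2 + y^2 + z^2: invariant]
(D) x + y + z  ->  (-x) + (-y) + (-z) = -x - y - z   [differs from x + y + z: not invariant]

Only option (C), x^2 + y^2 + z^2, is unchanged by the transformation.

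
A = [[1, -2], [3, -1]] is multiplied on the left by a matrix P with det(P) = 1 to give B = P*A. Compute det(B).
5

By the multiplicative property of determinants, det(B) = det(P*A) = det(P) * det(A) = det(A),
so the determinant is invariant under multiplication by any determinant-1 matrix; we just need det(A).

det(A) = (1)(-1) - (-2)(3) = -1 - (-6) = 5

Therefore det(B) = 1 * 5 = 5.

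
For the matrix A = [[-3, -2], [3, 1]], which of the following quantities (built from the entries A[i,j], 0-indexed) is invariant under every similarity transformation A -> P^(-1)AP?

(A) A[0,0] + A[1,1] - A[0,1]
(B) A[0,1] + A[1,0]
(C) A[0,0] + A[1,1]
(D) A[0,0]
C

A[0,0] + A[1,1] is the trace of A. By the cyclic property of the trace, tr(P^(-1)AP) = tr(APP^(-1)) = tr(A), so it is the same for every matrix similar to A.

The other combinations are not similarity invariants. For example, take P = [[1, 2], [0, 1]] (det P = 1), so P^(-1) = [[1, -2], [0, 1]] and
B = P^(-1)AP = [[-9, -22], [3, 7]].
Evaluating each option on A and on B:
(A) A[0,0] + A[1,1] - A[0,1]: 0 for A, 20 for B -> changes
(B) A[0,1] + A[1,0]: 1 for A, -19 for B -> changes
(C) A[0,0] + A[1,1]: -2 for A, -2 for B -> unchanged
(D) A[0,0]: -3 for A, -9 for B -> changes

Only (C) A[0,0] + A[1,1] = -2 survives (and it does so for every P, not just this one), so it is the invariant.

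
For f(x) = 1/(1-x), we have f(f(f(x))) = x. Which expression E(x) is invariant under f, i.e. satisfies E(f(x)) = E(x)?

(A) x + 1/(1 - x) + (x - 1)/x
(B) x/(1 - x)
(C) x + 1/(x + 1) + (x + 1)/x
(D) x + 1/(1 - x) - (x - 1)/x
A

Replace x by f(x) = 1/(1 - x) in each option and simplify. As a quick numerical cross-check, also compare E(3) with E(f(3)) = E(-1/2).

(A) x + 1/(1 - x) + (x - 1)/x  ->  (1/(1 - x)) + 1/(1 - (1/(1 - x))) + ((1/(1 - x)) - 1)/(1/(1 - x)), which simplifies back to x + 1/(1 - x) + (x - 1)/x; check: E(3) = 19/6, E(-1/2) = 19/6.   [invariant]
(B) x/(1 - x)  ->  (1/(1 - x))/(1 - (1/(1 - x))) = -1/x; check: E(3) = -3/2 but E(-1/2) = -1/3.   [not invariant]
(C) x + 1/(x + 1) + (x + 1)/x  ->  (1/(1 - x)) + 1/((1/(1 - x)) + 1) + ((1/(1 - x)) + 1)/(1/(1 - x)) = (-x^3 + 6x^2 - 11x + 7)/(x^2 - 3x + 2); check: E(3) = 55/12 but E(-1/2) = 1/2.   [not invariant]
(D) x + 1/(1 - x) - (x - 1)/x  ->  (1/(1 - x)) + 1/(1 - (1/(1 - x))) - ((1/(1 - x)) - 1)/(1/(1 - x)) = (x^2(1 - x) - x + (x - 1)^2)/(x(x - 1)); check: E(3) = 11/6 but E(-1/2) = -17/6.   [not invariant]

Only (A) is unchanged. Indeed f(f(x)) = 1/(1 - 1/(1-x)) = (1-x)/(-x) = (x-1)/x, so E(x) = x + f(x) + f(f(x)) is the sum over the whole 3-cycle; applying f just permutes the three terms cyclically (x -> f(x) -> f(f(x)) -> x), leaving the sum unchanged.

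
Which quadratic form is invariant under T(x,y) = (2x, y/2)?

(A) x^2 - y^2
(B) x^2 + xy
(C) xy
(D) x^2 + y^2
C

T multiplies x by 2 and divides y by 2.
Substitute the transformed coordinates into each option and compare with the original:
(A) x^2 - y^2  ->  (2x)^2 - (y/2)^2 = 4x^2 - y^2/4   [differs from x^2 - y^2: not invariant]
(B) x^2 + xy  ->  (2x)^2 + (2x)(y/2) = 4x^2 + xy   [differs from x^2 + xy: not invariant]
(C) xy  ->  (2x)(y/2) = xy   [equals xy: invariant]
(D) x^2 + y^2  ->  (2x)^2 + (y/2)^2 = 4x^2 + y^2/4   [differs from x^2 + y^2: not invariant]

Only option (C), xy, is unchanged by the transformation.
The factors 2 and 1/2 cancel only in the pure product xy.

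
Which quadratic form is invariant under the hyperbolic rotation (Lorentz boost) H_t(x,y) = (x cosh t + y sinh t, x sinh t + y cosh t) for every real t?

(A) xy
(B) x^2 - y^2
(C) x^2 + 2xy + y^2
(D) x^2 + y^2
B

Write x' = x cosh t + y sinh t, y' = x sinh t + y cosh t and substitute into each option:
(A) xy: (x cosh t + y sinh t)(x sinh t + y cosh t) = xy(cosh^2 t + sinh^2 t) + (x^2 + y^2) sinh t cosh t = xy cosh 2t + (x^2 + y^2)(sinh 2t)/2   [not invariant for t != 0]
(B) x^2 - y^2: (x cosh t + y sinh t)^2 - (x sinh t + y cosh t)^2 = x^2(cosh^2 t - sinh^2 t) + 2xy(cosh t sinh t - sinh t cosh t) + y^2(sinh^2 t - cosh^2 t) = x^2 - y^2   [invariant, using cosh^2 t - sinh^2 t = 1]
(C) x^2 + 2xy + y^2: (x' + y')^2 with x' + y' = (x + y)(cosh t + sinh t) = (x + y)e^t, so it becomes (x + y)^2 e^(2t)   [not invariant for t != 0]
(D) x^2 + y^2: (x cosh t + y sinh t)^2 + (x sinh t + y cosh t)^2 = (x^2 + y^2)(cosh^2 t + sinh^2 t) + 4xy sinh t cosh t = (x^2 + y^2) cosh 2t + 2xy sinh 2t   [not invariant for t != 0]

Only (B) x^2 - y^2 is unchanged; it is the Minkowski form preserved by Lorentz boosts, just as x^2 + y^2 is preserved by ordinary rotations.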